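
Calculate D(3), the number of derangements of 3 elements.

D(n) = (n-1)(D(n-1) + D(n-2)), D(0)=1, D(1)=0.
Building up: D(2)=1.
D(3) = 2 x (D(2) + D(1)) = 2 x (1 + 0).

Final answer: D(3) = 2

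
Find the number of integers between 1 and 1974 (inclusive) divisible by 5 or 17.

Multiples of 5: 394. Multiples of 17: 116. Of both (lcm=85): 23.
By inclusion-exclusion: 394 + 116 - 23.

Final answer: 487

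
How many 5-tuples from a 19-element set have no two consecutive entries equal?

First character: 19 choices. Each subsequent: 18 choices (must differ from the previous one).
Total: 19 x 18^4.

Final answer: 19 x 18^{4} = 1994544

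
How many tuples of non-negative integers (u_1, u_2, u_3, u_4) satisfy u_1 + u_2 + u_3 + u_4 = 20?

Stars and bars with 20 stars and 3 bars:
C(20+4-1, 4-1) = C(23,3).

Final answer: C(23,3) = 1771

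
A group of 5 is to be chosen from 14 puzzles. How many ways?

C(14,5) = 14!/(5! x (14-5)!).

Final answer: C(14,5) = 2002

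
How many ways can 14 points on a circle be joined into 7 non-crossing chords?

This is counted by the nth Catalan number C_n. Here n = 14/2 = 7.
C_n = C(2n,n)/(n+1), so C_{7} = C(14,7)/8 = 3432/8.

Final answer: C_{7} = 429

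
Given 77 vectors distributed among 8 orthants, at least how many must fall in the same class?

By pigeonhole with 77 objects and 8 categories: ceiling(77/8).

Final answer: 10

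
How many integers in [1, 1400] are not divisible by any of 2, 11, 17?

|div by 2|=700, |div by 11|=127, |div by 17|=82.
|div by 2&11|=63, |div by 2&17|=41, |div by 11&17|=7, |div by all|=3.
By inclusion-exclusion, divisible by at least one: 700+127+82-63-41-7+3 = 801.
Not divisible by any: 1400 - 801.

Final answer: 599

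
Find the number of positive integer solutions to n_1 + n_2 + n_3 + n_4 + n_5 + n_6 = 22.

Substitute n'_i = n_i - 1 (so n'_i >= 0). Then sum n'_i = 22 - 6 = 16.
Stars and bars: C(16+6-1, 6-1) = C(21,5).

Final answer: C(21,5) = 20349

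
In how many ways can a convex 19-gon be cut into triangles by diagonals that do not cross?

This is counted by the nth Catalan number C_n. Here n = 19 - 2 = 17.
C_n = C(2n,n) - C(2n,n+1), so C_{17} = C(34,17) - C(34,18) = 2333606220 - 2203961430.

Final answer: C_{17} = 129644790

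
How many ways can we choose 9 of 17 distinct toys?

C(17,9) = 17!/(9! x 8!).

Final answer: \binom{17}{9} = 24310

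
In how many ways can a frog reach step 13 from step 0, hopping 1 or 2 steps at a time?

Let f(n) count the ways. The last step is size 1 or 2, so f(n) = f(n-1) + f(n-2) with f(1)=1, f(2)=2.
Building up term by term: f(1)=1, f(2)=2, f(3)=3, f(4)=5, f(5)=8, f(6)=13, f(7)=21, f(8)=34, f(9)=55, f(10)=89, f(11)=144, f(12)=233, f(13)=377.

Final answer: 377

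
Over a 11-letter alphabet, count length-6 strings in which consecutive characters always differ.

Let g(n) count such strings. g(1) = 11, and each valid string of length n-1 extends in 10 ways (any symbol but the last), so g(n) = 10 g(n-1).
Total: g(6) = 11 x 10^5.

Final answer: 11 x 10^{5} = 1100000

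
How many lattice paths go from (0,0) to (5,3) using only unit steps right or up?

Each path has 5 right steps and 3 up steps in some order (8 steps total).
Choose which 3 of the 8 steps are up: C(8,3).

Final answer: C(8,3) = 56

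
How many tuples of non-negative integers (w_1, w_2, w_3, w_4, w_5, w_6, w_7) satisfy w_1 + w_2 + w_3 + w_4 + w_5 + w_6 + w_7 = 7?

Stars and bars with 7 stars and 6 bars:
C(7+7-1, 7-1) = C(13,6).

Final answer: C(13,6) = 1716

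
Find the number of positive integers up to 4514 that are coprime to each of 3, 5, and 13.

|div by 3|=1504, |div by 5|=902, |div by 13|=347.
|div by 3&5|=300, |div by 3&13|=115, |div by 5&13|=69, |div by all|=23.
By inclusion-exclusion, divisible by at least one: 1504+902+347-300-115-69+23 = 2292.
Not divisible by any: 4514 - 2292.

Final answer: 2222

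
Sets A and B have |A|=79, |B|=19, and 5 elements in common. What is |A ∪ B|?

|A union B| = |A| + |B| - |A intersect B| = 79 + 19 - 5.

Final answer: 93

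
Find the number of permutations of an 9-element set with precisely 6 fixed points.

Choose which 6 elements are fixed: C(9,6) = 84.
Derange the remaining 3 using D(j) = (j-1)(D(j-1) + D(j-2)), D(0)=1, D(1)=0: D(2)=1, D(3)=2.
Total: 84 x 2.

Final answer: C(9,6) D(3) = 168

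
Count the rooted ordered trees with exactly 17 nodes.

This is counted by the nth Catalan number C_n. Here n = 17 - 1 = 16.
Using C_0 = 1 and C_(k+1) = C_k x 2(2k+1)/(k+2), build up term by term: C_1=1, C_2=2, C_3=5, C_4=14, C_5=42, C_6=132, C_7=429, C_8=1430, C_9=4862, C_10=16796, C_11=58786, C_12=208012, C_13=742900, C_14=2674440, C_15=9694845, C_16=35357670.

Final answer: C_{16} = 35357670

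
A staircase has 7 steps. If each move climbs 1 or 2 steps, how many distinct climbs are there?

Let f(n) be the number of climbs. Removing the last move (1 or 2 steps) gives f(n) = f(n-1) + f(n-2); base cases f(1)=1, f(2)=2.
Computing successive values: f(1)=1, f(2)=2, f(3)=3, f(4)=5, f(5)=8, f(6)=13, f(7)=21.

Final answer: 21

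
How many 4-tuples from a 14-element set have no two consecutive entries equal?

Let g(n) count such strings. g(1) = 14, and each valid string of length n-1 extends in 13 ways (any symbol but the last), so g(n) = 13 g(n-1).
Total: g(4) = 14 x 13^3.

Final answer: 14 x 13^{3} = 30758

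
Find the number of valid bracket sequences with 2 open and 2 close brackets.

The structures are counted by the Catalan number C_n. Here n = 2 (pairs).
C_n = C(2n,n)/(n+1), so C_{2} = C(4,2)/3 = 6/3.

Final answer: C_{2} = 2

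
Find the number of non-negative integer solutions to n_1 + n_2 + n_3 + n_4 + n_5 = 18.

Stars and bars with 18 stars and 4 bars:
C(18+5-1, 5-1) = C(22,4).

Final answer: C(22,4) = 7315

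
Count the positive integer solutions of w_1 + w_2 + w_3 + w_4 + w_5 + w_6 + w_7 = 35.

Substitute w'_i = w_i - 1 (so w'_i >= 0). Then sum w'_i = 35 - 7 = 28.
Stars and bars: C(28+7-1, 7-1) = C(34,6).

Final answer: C(34,6) = 1344904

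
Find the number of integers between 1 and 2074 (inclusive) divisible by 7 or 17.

Multiples of 7: 296. Multiples of 17: 122. Of both (lcm=119): 17.
By inclusion-exclusion: 296 + 122 - 17.

Final answer: 401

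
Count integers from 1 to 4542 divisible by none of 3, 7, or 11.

|div by 3|=1514, |div by 7|=648, |div by 11|=412.
|div by 3&7|=216, |div by 3&11|=137, |div by 7&11|=58, |div by all|=19.
By inclusion-exclusion, divisible by at least one: 1514+648+412-216-137-58+19 = 2182.
Not divisible by any: 4542 - 2182.

Final answer: 2360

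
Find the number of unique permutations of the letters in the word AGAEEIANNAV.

Letters (A:4, E:2, G:1, I:1, N:2, V:1). Total letters: 11.
Permutations = 11!/(4! x 2! x 2!).

Final answer: 415800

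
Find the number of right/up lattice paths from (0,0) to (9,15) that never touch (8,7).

Total paths to (9,15): C(24,15) = 1307504.
Paths through (8,7): C(15,7) x C(9,8) = 57915.
Avoiding (8,7): 1307504 - 57915.

Final answer: 1249589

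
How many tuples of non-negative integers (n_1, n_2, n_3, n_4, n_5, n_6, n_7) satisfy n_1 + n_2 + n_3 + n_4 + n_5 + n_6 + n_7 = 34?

Stars and bars with 34 stars and 6 bars:
C(34+7-1, 7-1) = C(40,6).

Final answer: C(40,6) = 3838380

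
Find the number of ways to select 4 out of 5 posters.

C(5,4) = 5!/(4! x (5-4)!).

Final answer: C(5,4) = 5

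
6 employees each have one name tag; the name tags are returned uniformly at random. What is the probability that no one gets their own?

D(n) = (n-1)(D(n-1) + D(n-2)), D(0)=1, D(1)=0.
Building up: D(2)=1, D(3)=2, D(4)=9, D(5)=44, D(6)=265.
Total arrangements: 6! = 720.
Probability = D(6)/6! = 53/144.

Final answer: D(6)/6! = 265/720 = 0.368056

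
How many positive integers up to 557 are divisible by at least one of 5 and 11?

Multiples of 5: 111. Multiples of 11: 50. Of both (lcm=55): 10.
By inclusion-exclusion: 111 + 50 - 10.

Final answer: 151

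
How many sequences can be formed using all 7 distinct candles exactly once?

The number of ways to arrange 7 distinct objects is 7!.

Final answer: 7! = 5040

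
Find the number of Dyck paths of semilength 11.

Total monotonic paths to (11,11): C(22,11) = 705432.
Reflecting each bad path at its first crossing gives a bijection with paths to (10,12): C(22,12) = 646646.
Valid Dyck paths: 705432 - 646646.
(These counts are the Catalan numbers.)

Final answer: C_{11} = 58786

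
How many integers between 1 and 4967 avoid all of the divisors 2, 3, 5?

|div by 2|=2483, |div by 3|=1655, |div by 5|=993.
|div by 2&3|=827, |div by 2&5|=496, |div by 3&5|=331, |div by all|=165.
By inclusion-exclusion, divisible by at least one: 2483+1655+993-827-496-331+165 = 3642.
Not divisible by any: 4967 - 3642.

Final answer: 1325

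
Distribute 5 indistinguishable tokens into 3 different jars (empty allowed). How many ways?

Stars and bars: C(n+k-1, k-1) = C(7,2).

Final answer: C(7,2) = 21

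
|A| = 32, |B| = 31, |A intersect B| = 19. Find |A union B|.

|A union B| = |A| + |B| - |A intersect B| = 32 + 31 - 19.

Final answer: 44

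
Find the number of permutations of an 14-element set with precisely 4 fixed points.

Choose which 4 elements are fixed: C(14,4) = 1001.
Derange the remaining 10 using D(j) = (j-1)(D(j-1) + D(j-2)), D(0)=1, D(1)=0: D(2)=1, D(3)=2, D(4)=9, D(5)=44, D(6)=265, D(7)=1854, D(8)=14833, D(9)=133496, D(10)=1334961.
Total: 1001 x 1334961.

Final answer: C(14,4) D(10) = 1336295961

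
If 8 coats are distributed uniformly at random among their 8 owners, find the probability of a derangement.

D(n) = (n-1)(D(n-1) + D(n-2)), D(0)=1, D(1)=0.
Building up: D(2)=1, D(3)=2, D(4)=9, D(5)=44, D(6)=265, D(7)=1854, D(8)=14833.
Total arrangements: 8! = 40320.
Probability = D(8)/8! = 2119/5760.

Final answer: D(8)/8! = 14833/40320 = 0.367882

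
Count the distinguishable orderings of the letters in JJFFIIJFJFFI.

Letters (F:5, I:3, J:4). Total letters: 12.
Permutations = 12!/(5! x 4! x 3!).

Final answer: 27720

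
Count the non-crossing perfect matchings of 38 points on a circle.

This is counted by the nth Catalan number C_n. Here n = 38/2 = 19.
C_n = (2n)!/(n!(n+1)!), so C_{19} = 38!/(19! x 20!) = C(38,19)/20 = 35345263800/20.

Final answer: C_{19} = 1767263190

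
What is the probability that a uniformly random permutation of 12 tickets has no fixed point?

Derangements satisfy D(n) = (n-1)(D(n-1) + D(n-2)), starting from D(0)=1, D(1)=0.
Building up: D(2)=1, D(3)=2, D(4)=9, D(5)=44, D(6)=265, D(7)=1854, D(8)=14833, D(9)=133496, D(10)=1334961, D(11)=14684570, D(12)=176214841.
Total arrangements: 12! = 479001600.
Probability = D(12)/12! = 16019531/43545600.

Final answer: D(12)/12! = 176214841/479001600 = 0.367879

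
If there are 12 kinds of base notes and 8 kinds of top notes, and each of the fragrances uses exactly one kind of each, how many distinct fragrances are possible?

By the multiplication principle: 12 x 8.

Final answer: 96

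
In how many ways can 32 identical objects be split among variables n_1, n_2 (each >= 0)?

Stars and bars with 32 stars and 1 bars:
C(32+2-1, 2-1) = C(33,1).

Final answer: C(33,1) = 33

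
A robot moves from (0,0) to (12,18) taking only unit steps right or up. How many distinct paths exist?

Each path has 12 right steps and 18 up steps in some order (30 steps total).
Choose which 18 of the 30 steps are up: C(30,18).

Final answer: C(30,18) = 86493225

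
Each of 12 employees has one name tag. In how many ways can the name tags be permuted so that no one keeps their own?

D(n) = (n-1)(D(n-1) + D(n-2)), D(0)=1, D(1)=0.
D(2) = 1 x (0 + 1) = 1
D(3) = 2 x (1 + 0) = 2
D(4) = 3 x (2 + 1) = 9
D(5) = 4 x (9 + 2) = 44
D(6) = 5 x (44 + 9) = 265
D(7) = 6 x (265 + 44) = 1854
D(8) = 7 x (1854 + 265) = 14833
D(9) = 8 x (14833 + 1854) = 133496
D(10) = 9 x (133496 + 14833) = 1334961
D(11) = 10 x (1334961 + 133496) = 14684570
D(12) = 11 x (D(11) + D(10)) = 11 x (14684570 + 1334961)

Final answer: D(12) = 176214841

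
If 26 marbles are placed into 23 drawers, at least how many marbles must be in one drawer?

By the pigeonhole principle: ceiling(26/23).

Final answer: 2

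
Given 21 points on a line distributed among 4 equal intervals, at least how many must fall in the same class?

By pigeonhole with 21 objects and 4 categories: ceiling(21/4).

Final answer: 6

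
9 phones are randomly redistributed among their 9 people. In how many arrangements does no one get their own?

Use the recurrence D(n) = (n-1)(D(n-1) + D(n-2)) with D(0)=1, D(1)=0.
D(2) = 1 x (0 + 1) = 1
D(3) = 2 x (1 + 0) = 2
D(4) = 3 x (2 + 1) = 9
D(5) = 4 x (9 + 2) = 44
D(6) = 5 x (44 + 9) = 265
D(7) = 6 x (265 + 44) = 1854
D(8) = 7 x (1854 + 265) = 14833
D(9) = 8 x (D(8) + D(7)) = 8 x (14833 + 1854)

Final answer: D(9) = 133496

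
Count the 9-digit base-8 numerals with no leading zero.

These are the integers in [8^8, 8^9), so the count is 8^9 - 8^8 = 7 x 8^8.

Final answer: 117440512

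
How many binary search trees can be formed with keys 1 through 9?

The structures are counted by the Catalan number C_n. Here n = 9.
Using C_0 = 1 and C_(k+1) = C_k x 2(2k+1)/(k+2), build up term by term: C_1=1, C_2=2, C_3=5, C_4=14, C_5=42, C_6=132, C_7=429, C_8=1430, C_9=4862.

Final answer: C_{9} = 4862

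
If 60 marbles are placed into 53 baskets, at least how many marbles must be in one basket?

By the pigeonhole principle: ceiling(60/53).

Final answer: 2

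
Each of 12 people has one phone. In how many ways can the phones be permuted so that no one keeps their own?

D(n) = (n-1)(D(n-1) + D(n-2)), D(0)=1, D(1)=0.
D(2) = 1 x (0 + 1) = 1
D(3) = 2 x (1 + 0) = 2
D(4) = 3 x (2 + 1) = 9
D(5) = 4 x (9 + 2) = 44
D(6) = 5 x (44 + 9) = 265
D(7) = 6 x (265 + 44) = 1854
D(8) = 7 x (1854 + 265) = 14833
D(9) = 8 x (14833 + 1854) = 133496
D(10) = 9 x (133496 + 14833) = 1334961
D(11) = 10 x (1334961 + 133496) = 14684570
D(12) = 11 x (D(11) + D(10)) = 11 x (14684570 + 1334961)

Final answer: D(12) = 176214841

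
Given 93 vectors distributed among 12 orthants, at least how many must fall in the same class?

By pigeonhole with 93 objects and 12 categories: ceiling(93/12).

Final answer: 8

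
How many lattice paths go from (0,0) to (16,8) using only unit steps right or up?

Each path has 16 right steps and 8 up steps in some order (24 steps total).
Choose which 8 of the 24 steps are up: C(24,8).

Final answer: C(24,8) = 735471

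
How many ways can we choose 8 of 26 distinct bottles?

C(26,8) = 26!/(8! x 18!).

Final answer: \binom{26}{8} = 1562275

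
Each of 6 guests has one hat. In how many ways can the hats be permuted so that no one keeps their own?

Use the recurrence D(n) = (n-1)(D(n-1) + D(n-2)) with D(0)=1, D(1)=0.
D(2) = 1 x (0 + 1) = 1
D(3) = 2 x (1 + 0) = 2
D(4) = 3 x (2 + 1) = 9
D(5) = 4 x (9 + 2) = 44
D(6) = 5 x (D(5) + D(4)) = 5 x (44 + 9)

Final answer: D(6) = 265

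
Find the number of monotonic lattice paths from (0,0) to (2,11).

Each path has 2 right steps and 11 up steps in some order (13 steps total).
Choose which 11 of the 13 steps are up: C(13,11).

Final answer: C(13,11) = 78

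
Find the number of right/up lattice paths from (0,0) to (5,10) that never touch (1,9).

Total paths to (5,10): C(15,10) = 3003.
Paths through (1,9): C(10,9) x C(5,1) = 50.
Avoiding (1,9): 3003 - 50.

Final answer: 2953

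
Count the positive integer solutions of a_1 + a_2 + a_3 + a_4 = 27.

Substitute a'_i = a_i - 1 (so a'_i >= 0). Then sum a'_i = 27 - 4 = 23.
Stars and bars: C(23+4-1, 4-1) = C(26,3).

Final answer: C(26,3) = 2600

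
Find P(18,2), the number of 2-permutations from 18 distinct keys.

P(18,2) = 18!/(18-2)! = 18!/16!.

Final answer: P(18,2) = 306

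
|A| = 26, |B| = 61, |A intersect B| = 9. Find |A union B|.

|A union B| = |A| + |B| - |A intersect B| = 26 + 61 - 9.

Final answer: 78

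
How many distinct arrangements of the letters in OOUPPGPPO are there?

Letters (G:1, O:3, P:4, U:1). Total letters: 9.
Permutations = 9!/(4! x 3!).

Final answer: 2520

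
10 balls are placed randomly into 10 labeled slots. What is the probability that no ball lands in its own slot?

Use the recurrence D(n) = (n-1)(D(n-1) + D(n-2)) with D(0)=1, D(1)=0.
Building up: D(2)=1, D(3)=2, D(4)=9, D(5)=44, D(6)=265, D(7)=1854, D(8)=14833, D(9)=133496, D(10)=1334961.
Total arrangements: 10! = 3628800.
Probability = D(10)/10! = 16481/44800.

Final answer: D(10)/10! = 1334961/3628800 = 0.367879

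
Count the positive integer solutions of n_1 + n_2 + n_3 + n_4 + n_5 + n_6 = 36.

Substitute n'_i = n_i - 1 (so n'_i >= 0). Then sum n'_i = 36 - 6 = 30.
Stars and bars: C(30+6-1, 6-1) = C(35,5).

Final answer: C(35,5) = 324632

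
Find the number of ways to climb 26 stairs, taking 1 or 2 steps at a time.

Let f(n) be the number of climbs. Removing the last move (1 or 2 steps) gives f(n) = f(n-1) + f(n-2); base cases f(1)=1, f(2)=2.
Computing successive values: f(1)=1, f(2)=2, f(3)=3, f(4)=5, f(5)=8, f(6)=13, f(7)=21, f(8)=34, f(9)=55, f(10)=89, f(11)=144, f(12)=233, f(13)=377, f(14)=610, f(15)=987, f(16)=1597, f(17)=2584, f(18)=4181, f(19)=6765, f(20)=10946, f(21)=17711, f(22)=28657, f(23)=46368, f(24)=75025, f(25)=121393, f(26)=196418.

Final answer: 196418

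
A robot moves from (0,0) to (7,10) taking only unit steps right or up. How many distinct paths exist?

Each path has 7 right steps and 10 up steps in some order (17 steps total).
Choose which 10 of the 17 steps are up: C(17,10).

Final answer: C(17,10) = 19448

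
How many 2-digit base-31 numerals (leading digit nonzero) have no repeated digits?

The leading digit has 30 choices (anything but zero); the next has 30 (anything but the first), then 29, and so on, one fewer each time.
Total: 30 x 30.

Final answer: 900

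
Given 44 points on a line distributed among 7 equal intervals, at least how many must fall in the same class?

By pigeonhole with 44 objects and 7 categories: ceiling(44/7).

Final answer: 7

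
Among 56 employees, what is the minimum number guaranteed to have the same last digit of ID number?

There are 10 possible values for last digit of ID number. With 56 employees and 10 categories, by pigeonhole: ceiling(56/10).

Final answer: 6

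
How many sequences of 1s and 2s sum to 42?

Let f(n) be the number of climbs. Removing the last move (1 or 2 steps) gives f(n) = f(n-1) + f(n-2); base cases f(1)=1, f(2)=2.
Iterating the recurrence: f(1)=1, f(2)=2, f(3)=3, f(4)=5, f(5)=8, f(6)=13, f(7)=21, f(8)=34, f(9)=55, f(10)=89, f(11)=144, f(12)=233, f(13)=377, f(14)=610, f(15)=987, f(16)=1597, f(17)=2584, f(18)=4181, f(19)=6765, f(20)=10946, f(21)=17711, f(22)=28657, f(23)=46368, f(24)=75025, f(25)=121393, f(26)=196418, f(27)=317811, f(28)=514229, f(29)=832040, f(30)=1346269, f(31)=2178309, f(32)=3524578, f(33)=5702887, f(34)=9227465, f(35)=14930352, f(36)=24157817, f(37)=39088169, f(38)=63245986, f(39)=102334155, f(40)=165580141, f(41)=267914296, f(42)=433494437.

Final answer: 433494437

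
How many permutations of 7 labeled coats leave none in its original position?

Derangements satisfy D(n) = (n-1)(D(n-1) + D(n-2)), starting from D(0)=1, D(1)=0.
D(2) = 1 x (0 + 1) = 1
D(3) = 2 x (1 + 0) = 2
D(4) = 3 x (2 + 1) = 9
D(5) = 4 x (9 + 2) = 44
D(6) = 5 x (44 + 9) = 265
D(7) = 6 x (D(6) + D(5)) = 6 x (265 + 44)

Final answer: D(7) = 1854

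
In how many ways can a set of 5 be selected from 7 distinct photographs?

C(7,5) = 7!/(5! x (7-5)!).

Final answer: C(7,5) = 21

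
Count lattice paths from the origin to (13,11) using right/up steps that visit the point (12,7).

Paths (0,0)->(12,7): C(19,7) = 50388.
Paths (12,7)->(13,11): C(5,4) = 5.
By multiplication principle: 50388 x 5.

Final answer: 251940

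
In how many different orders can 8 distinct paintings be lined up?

The number of ways to arrange 8 distinct objects is 8!.

Final answer: 8! = 40320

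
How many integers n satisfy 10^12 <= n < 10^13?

These are the integers in [10^12, 10^13), so the count is 10^13 - 10^12 = 9 x 10^12.

Final answer: 9000000000000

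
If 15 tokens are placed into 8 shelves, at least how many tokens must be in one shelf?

By the pigeonhole principle: ceiling(15/8).

Final answer: 2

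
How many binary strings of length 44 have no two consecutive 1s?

Classify by the final bit: ...0 gives a(n-1) strings, ...01 gives a(n-2) strings. Thus a(n) = a(n-1) + a(n-2) with a(1)=2, a(2)=3.
Computing successive values: a(1)=2, a(2)=3, a(3)=5, a(4)=8, a(5)=13, a(6)=21, a(7)=34, a(8)=55, a(9)=89, a(10)=144, a(11)=233, a(12)=377, a(13)=610, a(14)=987, a(15)=1597, a(16)=2584, a(17)=4181, a(18)=6765, a(19)=10946, a(20)=17711, a(21)=28657, a(22)=46368, a(23)=75025, a(24)=121393, a(25)=196418, a(26)=317811, a(27)=514229, a(28)=832040, a(29)=1346269, a(30)=2178309, a(31)=3524578, a(32)=5702887, a(33)=9227465, a(34)=14930352, a(35)=24157817, a(36)=39088169, a(37)=63245986, a(38)=102334155, a(39)=165580141, a(40)=267914296, a(41)=433494437, a(42)=701408733, a(43)=1134903170, a(44)=1836311903.

Final answer: 1836311903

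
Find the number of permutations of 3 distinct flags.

The number of ways to arrange 3 distinct objects is 3!.

Final answer: 3! = 6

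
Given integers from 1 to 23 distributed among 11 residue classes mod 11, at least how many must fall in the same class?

By pigeonhole with 23 objects and 11 categories: ceiling(23/11).

Final answer: 3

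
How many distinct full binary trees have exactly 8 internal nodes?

The structures are counted by the Catalan number C_n. Here n = 8.
C_n = C(2n,n)/(n+1), so C_{8} = C(16,8)/9 = 12870/9.

Final answer: C_{8} = 1430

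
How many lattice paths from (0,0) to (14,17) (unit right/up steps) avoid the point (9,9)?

Total paths to (14,17): C(31,17) = 265182525.
Paths through (9,9): C(18,9) x C(13,8) = 62573940.
Avoiding (9,9): 265182525 - 62573940.

Final answer: 202608585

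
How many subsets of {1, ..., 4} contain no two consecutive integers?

Let a(n) count such subsets of {1, ..., n}. Either n is excluded (a(n-1) ways) or n is included, forcing n-1 out (a(n-2) ways), so a(n) = a(n-1) + a(n-2) with a(1)=2, a(2)=3.
Iterating the recurrence: a(1)=2, a(2)=3, a(3)=5, a(4)=8.

Final answer: 8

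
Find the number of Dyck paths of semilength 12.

Total monotonic paths to (12,12): C(24,12) = 2704156.
Paths that cross above y=x (reflection bijection): C(24,13) = 2496144.
Valid Dyck paths: 2704156 - 2496144.
(Equivalently, C_{12} = C(24,12)/13 = 2704156/13.)

Final answer: C_{12} = 208012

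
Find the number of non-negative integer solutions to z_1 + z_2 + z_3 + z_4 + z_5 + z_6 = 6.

Stars and bars with 6 stars and 5 bars:
C(6+6-1, 6-1) = C(11,5).

Final answer: C(11,5) = 462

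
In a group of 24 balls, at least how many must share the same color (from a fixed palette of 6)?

There are 6 possible values for color (from a fixed palette of 6). With 24 balls and 6 categories, by pigeonhole: ceiling(24/6).

Final answer: 4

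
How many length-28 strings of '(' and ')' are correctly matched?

This is counted by the nth Catalan number C_n. Here n = 14 (pairs).
C_n = C(2n,n) - C(2n,n+1), so C_{14} = C(28,14) - C(28,15) = 40116600 - 37442160.

Final answer: C_{14} = 2674440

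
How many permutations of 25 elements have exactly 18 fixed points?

Choose which 18 elements are fixed: C(25,18) = 480700.
Derange the remaining 7 using D(j) = (j-1)(D(j-1) + D(j-2)), D(0)=1, D(1)=0: D(2)=1, D(3)=2, D(4)=9, D(5)=44, D(6)=265, D(7)=1854.
Total: 480700 x 1854.

Final answer: C(25,18) D(7) = 891217800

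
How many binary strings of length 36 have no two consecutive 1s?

Classify by the final bit: ...0 gives a(n-1) strings, ...01 gives a(n-2) strings. Thus a(n) = a(n-1) + a(n-2) with a(1)=2, a(2)=3.
Computing successive values: a(1)=2, a(2)=3, a(3)=5, a(4)=8, a(5)=13, a(6)=21, a(7)=34, a(8)=55, a(9)=89, a(10)=144, a(11)=233, a(12)=377, a(13)=610, a(14)=987, a(15)=1597, a(16)=2584, a(17)=4181, a(18)=6765, a(19)=10946, a(20)=17711, a(21)=28657, a(22)=46368, a(23)=75025, a(24)=121393, a(25)=196418, a(26)=317811, a(27)=514229, a(28)=832040, a(29)=1346269, a(30)=2178309, a(31)=3524578, a(32)=5702887, a(33)=9227465, a(34)=14930352, a(35)=24157817, a(36)=39088169.

Final answer: 39088169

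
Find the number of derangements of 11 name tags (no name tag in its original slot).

Derangements satisfy D(n) = (n-1)(D(n-1) + D(n-2)), starting from D(0)=1, D(1)=0.
D(2) = 1 x (0 + 1) = 1
D(3) = 2 x (1 + 0) = 2
D(4) = 3 x (2 + 1) = 9
D(5) = 4 x (9 + 2) = 44
D(6) = 5 x (44 + 9) = 265
D(7) = 6 x (265 + 44) = 1854
D(8) = 7 x (1854 + 265) = 14833
D(9) = 8 x (14833 + 1854) = 133496
D(10) = 9 x (133496 + 14833) = 1334961
D(11) = 10 x (D(10) + D(9)) = 10 x (1334961 + 133496)

Final answer: D(11) = 14684570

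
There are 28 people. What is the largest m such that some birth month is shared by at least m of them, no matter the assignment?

There are 12 possible values for birth month. With 28 people and 12 categories, by pigeonhole: ceiling(28/12).

Final answer: 3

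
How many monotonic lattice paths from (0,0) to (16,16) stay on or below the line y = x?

Total monotonic paths to (16,16): C(32,16) = 601080390.
Paths that cross above y=x (reflection bijection): C(32,17) = 565722720.
Valid Dyck paths: 601080390 - 565722720.
(Check: C(32,16) - C(32,17) = C(32,16)/17, the Catalan number C_{16}.)

Final answer: C_{16} = 35357670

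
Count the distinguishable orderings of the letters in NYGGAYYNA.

Letters (A:2, G:2, N:2, Y:3). Total letters: 9.
Permutations = 9!/(3! x 2! x 2! x 2!).

Final answer: 7560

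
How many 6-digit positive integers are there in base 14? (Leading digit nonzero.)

These are the integers in [14^5, 14^6), so the count is 14^6 - 14^5 = 13 x 14^5.

Final answer: 6991712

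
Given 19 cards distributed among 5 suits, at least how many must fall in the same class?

By pigeonhole with 19 objects and 5 categories: ceiling(19/5).

Final answer: 4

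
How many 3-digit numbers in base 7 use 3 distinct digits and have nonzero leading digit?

The leading digit has 6 choices (anything but zero); the next has 6 (anything but the first), then 5, and so on, one fewer each time.
Total: 6 x 6 x 5.

Final answer: 180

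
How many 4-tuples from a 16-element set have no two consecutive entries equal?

First character: 16 choices. Each subsequent: 15 choices (must differ from the previous one).
Total: 16 x 15^3.

Final answer: 16 x 15^{3} = 54000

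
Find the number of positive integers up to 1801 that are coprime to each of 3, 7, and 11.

|div by 3|=600, |div by 7|=257, |div by 11|=163.
|div by 3&7|=85, |div by 3&11|=54, |div by 7&11|=23, |div by all|=7.
By inclusion-exclusion, divisible by at least one: 600+257+163-85-54-23+7 = 865.
Not divisible by any: 1801 - 865.

Final answer: 936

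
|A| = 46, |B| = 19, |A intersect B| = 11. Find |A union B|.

|A union B| = |A| + |B| - |A intersect B| = 46 + 19 - 11.

Final answer: 54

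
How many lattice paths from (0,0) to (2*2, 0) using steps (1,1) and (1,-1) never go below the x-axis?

Total monotonic paths to (2,2): C(4,2) = 6.
By the reflection principle, paths that go above the diagonal number C(4,3) = 4.
Valid Dyck paths: 6 - 4.
(Equivalently, C_{2} = C(4,2)/3 = 6/3.)

Final answer: C_{2} = 2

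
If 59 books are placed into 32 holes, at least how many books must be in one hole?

By the pigeonhole principle: ceiling(59/32).

Final answer: 2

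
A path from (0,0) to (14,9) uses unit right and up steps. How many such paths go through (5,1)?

Paths (0,0)->(5,1): C(6,1) = 6.
Paths (5,1)->(14,9): C(17,8) = 24310.
By multiplication principle: 6 x 24310.

Final answer: 145860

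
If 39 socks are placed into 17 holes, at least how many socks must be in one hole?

By the pigeonhole principle: ceiling(39/17).

Final answer: 3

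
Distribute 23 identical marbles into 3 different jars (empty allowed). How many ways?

Stars and bars: C(n+k-1, k-1) = C(25,2).

Final answer: C(25,2) = 300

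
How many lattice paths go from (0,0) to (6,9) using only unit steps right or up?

Each path has 6 right steps and 9 up steps in some order (15 steps total).
Choose which 9 of the 15 steps are up: C(15,9).

Final answer: C(15,9) = 5005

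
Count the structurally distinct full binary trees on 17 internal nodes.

This is a standard Catalan-number count: the answer is C_n. Here n = 17.
C_n = (2n)!/(n!(n+1)!), so C_{17} = 34!/(17! x 18!) = C(34,17)/18 = 2333606220/18.

Final answer: C_{17} = 129644790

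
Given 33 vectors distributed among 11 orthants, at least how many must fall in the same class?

By pigeonhole with 33 objects and 11 categories: ceiling(33/11).

Final answer: 3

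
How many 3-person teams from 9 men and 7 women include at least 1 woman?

Sum over valid woman counts:
C(7,1)C(9,2) = 252
C(7,2)C(9,1) = 189
C(7,3)C(9,0) = 35
Total: 252 + 189 + 35.

Final answer: 476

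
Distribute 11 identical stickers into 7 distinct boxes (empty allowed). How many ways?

Stars and bars: C(n+k-1, k-1) = C(17,6).

Final answer: C(17,6) = 12376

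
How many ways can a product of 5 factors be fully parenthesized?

This is a standard Catalan-number count: the answer is C_n. Here n = 5 - 1 = 4.
C_n = C(2n,n)/(n+1), so C_{4} = C(8,4)/5 = 70/5.

Final answer: C_{4} = 14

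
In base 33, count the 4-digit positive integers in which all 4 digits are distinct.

First digit: 32 (nonzero). Second: 32 (not first). Third: 31, etc.
Total: 32 x 32 x 31 x 30.

Final answer: 952320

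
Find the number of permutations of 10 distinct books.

The number of ways to arrange 10 distinct objects is 10!.

Final answer: 10! = 3628800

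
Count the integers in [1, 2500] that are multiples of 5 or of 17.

Multiples of 5: 500. Multiples of 17: 147. Of both (lcm=85): 29.
By inclusion-exclusion: 500 + 147 - 29.

Final answer: 618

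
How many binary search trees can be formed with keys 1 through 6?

This is a standard Catalan-number count: the answer is C_n. Here n = 6.
C_n = C(2n,n) - C(2n,n+1), so C_{6} = C(12,6) - C(12,7) = 924 - 792.

Final answer: C_{6} = 132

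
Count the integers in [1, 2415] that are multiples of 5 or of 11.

Multiples of 5: 483. Multiples of 11: 219. Of both (lcm=55): 43.
By inclusion-exclusion: 483 + 219 - 43.

Final answer: 659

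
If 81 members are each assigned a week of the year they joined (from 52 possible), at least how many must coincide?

There are 52 possible values for week of the year they joined. With 81 members and 52 categories, by pigeonhole: ceiling(81/52).

Final answer: 2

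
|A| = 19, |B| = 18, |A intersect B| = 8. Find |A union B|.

|A union B| = |A| + |B| - |A intersect B| = 19 + 18 - 8.

Final answer: 29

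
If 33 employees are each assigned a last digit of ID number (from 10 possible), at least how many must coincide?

There are 10 possible values for last digit of ID number. With 33 employees and 10 categories, by pigeonhole: ceiling(33/10).

Final answer: 4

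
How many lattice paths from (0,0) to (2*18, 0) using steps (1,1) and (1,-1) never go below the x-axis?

Total monotonic paths to (18,18): C(36,18) = 9075135300.
Reflecting each bad path at its first crossing gives a bijection with paths to (17,19): C(36,19) = 8597496600.
Valid Dyck paths: 9075135300 - 8597496600.
(Check: C(36,18) - C(36,19) = C(36,18)/19, the Catalan number C_{18}.)

Final answer: C_{18} = 477638700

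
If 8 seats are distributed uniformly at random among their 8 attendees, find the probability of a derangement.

Derangements satisfy D(n) = (n-1)(D(n-1) + D(n-2)), starting from D(0)=1, D(1)=0.
Building up: D(2)=1, D(3)=2, D(4)=9, D(5)=44, D(6)=265, D(7)=1854, D(8)=14833.
Total arrangements: 8! = 40320.
Probability = D(8)/8! = 2119/5760.

Final answer: D(8)/8! = 14833/40320 = 0.367882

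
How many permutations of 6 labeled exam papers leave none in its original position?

Use the recurrence D(n) = (n-1)(D(n-1) + D(n-2)) with D(0)=1, D(1)=0.
D(2) = 1 x (0 + 1) = 1
D(3) = 2 x (1 + 0) = 2
D(4) = 3 x (2 + 1) = 9
D(5) = 4 x (9 + 2) = 44
D(6) = 5 x (D(5) + D(4)) = 5 x (44 + 9)

Final answer: D(6) = 265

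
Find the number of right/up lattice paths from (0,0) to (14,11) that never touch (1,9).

Total paths to (14,11): C(25,11) = 4457400.
Paths through (1,9): C(10,9) x C(15,2) = 1050.
Avoiding (1,9): 4457400 - 1050.

Final answer: 4456350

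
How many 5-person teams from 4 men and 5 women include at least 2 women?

Sum over valid woman counts:
C(5,2)C(4,3) = 40
C(5,3)C(4,2) = 60
C(5,4)C(4,1) = 20
C(5,5)C(4,0) = 1
Total: 40 + 60 + 20 + 1.

Final answer: 121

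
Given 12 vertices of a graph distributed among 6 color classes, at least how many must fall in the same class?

By pigeonhole with 12 objects and 6 categories: ceiling(12/6).

Final answer: 2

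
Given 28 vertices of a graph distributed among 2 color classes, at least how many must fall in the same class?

By pigeonhole with 28 objects and 2 categories: ceiling(28/2).

Final answer: 14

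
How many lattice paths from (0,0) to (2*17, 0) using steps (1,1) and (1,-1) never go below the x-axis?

Total monotonic paths to (17,17): C(34,17) = 2333606220.
Reflecting each bad path at its first crossing gives a bijection with paths to (16,18): C(34,18) = 2203961430.
Valid Dyck paths: 2333606220 - 2203961430.
(This is the Catalan number C_{17}.)

Final answer: C_{17} = 129644790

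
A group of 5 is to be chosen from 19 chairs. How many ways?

C(19,5) = 19!/(5! x 14!).

Final answer: \binom{19}{5} = 11628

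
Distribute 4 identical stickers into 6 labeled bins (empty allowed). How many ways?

Stars and bars: C(n+k-1, k-1) = C(9,5).

Final answer: C(9,5) = 126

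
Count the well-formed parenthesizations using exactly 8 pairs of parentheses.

This is a standard Catalan-number count: the answer is C_n. Here n = 8 (pairs).
Using C_0 = 1 and C_(k+1) = C_k x 2(2k+1)/(k+2), build up term by term: C_1=1, C_2=2, C_3=5, C_4=14, C_5=42, C_6=132, C_7=429, C_8=1430.

Final answer: C_{8} = 1430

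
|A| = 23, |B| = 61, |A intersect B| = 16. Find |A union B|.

|A union B| = |A| + |B| - |A intersect B| = 23 + 61 - 16.

Final answer: 68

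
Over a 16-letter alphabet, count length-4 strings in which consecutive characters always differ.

First character: 16 choices. Each subsequent: 15 choices (must differ from the previous one).
Total: 16 x 15^3.

Final answer: 16 x 15^{3} = 54000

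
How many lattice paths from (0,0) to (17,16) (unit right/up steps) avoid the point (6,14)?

Total paths to (17,16): C(33,16) = 1166803110.
Paths through (6,14): C(20,14) x C(13,2) = 3023280.
Avoiding (6,14): 1166803110 - 3023280.

Final answer: 1163779830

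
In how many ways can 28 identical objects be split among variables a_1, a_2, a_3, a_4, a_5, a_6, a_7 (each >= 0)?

Stars and bars with 28 stars and 6 bars:
C(28+7-1, 7-1) = C(34,6).

Final answer: C(34,6) = 1344904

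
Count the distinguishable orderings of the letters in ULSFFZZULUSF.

Letters (F:3, L:2, S:2, U:3, Z:2). Total letters: 12.
Permutations = 12!/(3! x 3! x 2! x 2! x 2!).

Final answer: 1663200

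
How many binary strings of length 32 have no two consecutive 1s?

Classify by the final bit: ...0 gives a(n-1) strings, ...01 gives a(n-2) strings. Thus a(n) = a(n-1) + a(n-2) with a(1)=2, a(2)=3.
Iterating the recurrence: a(1)=2, a(2)=3, a(3)=5, a(4)=8, a(5)=13, a(6)=21, a(7)=34, a(8)=55, a(9)=89, a(10)=144, a(11)=233, a(12)=377, a(13)=610, a(14)=987, a(15)=1597, a(16)=2584, a(17)=4181, a(18)=6765, a(19)=10946, a(20)=17711, a(21)=28657, a(22)=46368, a(23)=75025, a(24)=121393, a(25)=196418, a(26)=317811, a(27)=514229, a(28)=832040, a(29)=1346269, a(30)=2178309, a(31)=3524578, a(32)=5702887.

Final answer: 5702887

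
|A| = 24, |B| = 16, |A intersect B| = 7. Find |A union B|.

|A union B| = |A| + |B| - |A intersect B| = 24 + 16 - 7.

Final answer: 33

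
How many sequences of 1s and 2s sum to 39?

Let f(n) count the ways. The last step is size 1 or 2, so f(n) = f(n-1) + f(n-2) with f(1)=1, f(2)=2.
Computing successive values: f(1)=1, f(2)=2, f(3)=3, f(4)=5, f(5)=8, f(6)=13, f(7)=21, f(8)=34, f(9)=55, f(10)=89, f(11)=144, f(12)=233, f(13)=377, f(14)=610, f(15)=987, f(16)=1597, f(17)=2584, f(18)=4181, f(19)=6765, f(20)=10946, f(21)=17711, f(22)=28657, f(23)=46368, f(24)=75025, f(25)=121393, f(26)=196418, f(27)=317811, f(28)=514229, f(29)=832040, f(30)=1346269, f(31)=2178309, f(32)=3524578, f(33)=5702887, f(34)=9227465, f(35)=14930352, f(36)=24157817, f(37)=39088169, f(38)=63245986, f(39)=102334155.

Final answer: 102334155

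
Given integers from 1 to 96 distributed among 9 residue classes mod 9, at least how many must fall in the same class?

By pigeonhole with 96 objects and 9 categories: ceiling(96/9).

Final answer: 11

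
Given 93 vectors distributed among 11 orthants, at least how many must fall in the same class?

By pigeonhole with 93 objects and 11 categories: ceiling(93/11).

Final answer: 9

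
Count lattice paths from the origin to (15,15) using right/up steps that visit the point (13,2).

Paths (0,0)->(13,2): C(15,2) = 105.
Paths (13,2)->(15,15): C(15,13) = 105.
By multiplication principle: 105 x 105.

Final answer: 11025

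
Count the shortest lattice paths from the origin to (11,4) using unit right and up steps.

Each path has 11 right steps and 4 up steps in some order (15 steps total).
Choose which 4 of the 15 steps are up: C(15,4).

Final answer: C(15,4) = 1365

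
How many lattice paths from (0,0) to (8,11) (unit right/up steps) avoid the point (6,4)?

Total paths to (8,11): C(19,11) = 75582.
Paths through (6,4): C(10,4) x C(9,7) = 7560.
Avoiding (6,4): 75582 - 7560.

Final answer: 68022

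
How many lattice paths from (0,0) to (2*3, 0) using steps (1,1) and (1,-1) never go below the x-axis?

Total monotonic paths to (3,3): C(6,3) = 20.
Reflecting each bad path at its first crossing gives a bijection with paths to (2,4): C(6,4) = 15.
Valid Dyck paths: 20 - 15.
(Equivalently, C_{3} = C(6,3)/4 = 20/4.)

Final answer: C_{3} = 5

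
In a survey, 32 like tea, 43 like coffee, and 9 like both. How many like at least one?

|A union B| = |A| + |B| - |A intersect B| = 32 + 43 - 9.

Final answer: 66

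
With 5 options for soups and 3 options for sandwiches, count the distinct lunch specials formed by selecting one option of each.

By the multiplication principle: 5 x 3.

Final answer: 15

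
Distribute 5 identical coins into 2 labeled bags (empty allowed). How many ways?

Stars and bars: C(n+k-1, k-1) = C(6,1).

Final answer: C(6,1) = 6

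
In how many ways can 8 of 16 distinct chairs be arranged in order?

P(16,8) = 16!/(16-8)! = 16!/8!.

Final answer: P(16,8) = 518918400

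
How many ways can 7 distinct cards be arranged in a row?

The number of ways to arrange 7 distinct objects is 7!.

Final answer: 7! = 5040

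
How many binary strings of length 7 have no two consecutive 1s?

Let a(n) count valid strings. If the last bit is 0 the prefix is any valid string of length n-1; if it is 1 the string must end in 01 with a valid prefix of length n-2. So a(n) = a(n-1) + a(n-2), a(1)=2, a(2)=3.
Iterating the recurrence: a(1)=2, a(2)=3, a(3)=5, a(4)=8, a(5)=13, a(6)=21, a(7)=34.

Final answer: 34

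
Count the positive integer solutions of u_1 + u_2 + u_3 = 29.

Substitute u'_i = u_i - 1 (so u'_i >= 0). Then sum u'_i = 29 - 3 = 26.
Stars and bars: C(26+3-1, 3-1) = C(28,2).

Final answer: C(28,2) = 378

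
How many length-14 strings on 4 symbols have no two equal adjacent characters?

Let g(n) count such strings. g(1) = 4, and each valid string of length n-1 extends in 3 ways (any symbol but the last), so g(n) = 3 g(n-1).
Total: g(14) = 4 x 3^13.

Final answer: 4 x 3^{13} = 6377292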